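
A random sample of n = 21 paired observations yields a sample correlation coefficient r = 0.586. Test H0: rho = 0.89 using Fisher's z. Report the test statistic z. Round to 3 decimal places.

-3.184

z_r = atanh(0.586) = 0.671552,  z_0 = atanh(0.89) = 1.421926
SE = 1/√(n−3) = 1/√18 = 0.235702
z = (z_r − z_0)/SE = (0.671552 − 1.421926) / 0.235702 = -0.750374 / 0.235702 = -3.184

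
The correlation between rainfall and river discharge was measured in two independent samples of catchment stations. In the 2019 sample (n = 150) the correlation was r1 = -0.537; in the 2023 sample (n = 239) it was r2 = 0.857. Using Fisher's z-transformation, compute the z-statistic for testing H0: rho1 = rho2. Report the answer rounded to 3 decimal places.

-17.910

Fisher z-transforms: z1 = atanh(-0.537) = -0.599930, z2 = atanh(0.857) = 1.281936; difference d = -1.881866
Var(d) = 1/147 + 1/236 = 0.0068027 + 0.0042373 = 0.0110400
z = d/√Var(d) = -1.881866 / √0.0110400 = -1.881866 / 0.105071 = -17.910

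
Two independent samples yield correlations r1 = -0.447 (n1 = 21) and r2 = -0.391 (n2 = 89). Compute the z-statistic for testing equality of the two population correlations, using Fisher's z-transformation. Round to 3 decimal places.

z1 = atanh(-0.447) = -0.480945,  z2 = atanh(-0.391) = -0.412980
SE = √(1/(n1−3) + 1/(n2−3)) = √(1/18 + 1/86) = √(0.0555556 + 0.0116279) = √0.0671835 = 0.259198
z = (z1 − z2)/SE = (-0.480945 − (-0.412980)) / 0.259198 = -0.067965 / 0.259198 = -0.262

-0.262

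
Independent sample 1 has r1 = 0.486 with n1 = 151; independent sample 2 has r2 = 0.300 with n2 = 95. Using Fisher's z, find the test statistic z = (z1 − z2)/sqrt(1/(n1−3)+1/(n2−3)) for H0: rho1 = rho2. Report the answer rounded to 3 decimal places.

1.667

Fisher z-transforms: z1 = atanh(0.486) = 0.530810, z2 = atanh(0.300) = 0.309520; difference d = 0.221290
Var(d) = 1/148 + 1/92 = 0.0067568 + 0.0108696 = 0.0176264
z = d/√Var(d) = 0.221290 / √0.0176264 = 0.221290 / 0.132764 = 1.667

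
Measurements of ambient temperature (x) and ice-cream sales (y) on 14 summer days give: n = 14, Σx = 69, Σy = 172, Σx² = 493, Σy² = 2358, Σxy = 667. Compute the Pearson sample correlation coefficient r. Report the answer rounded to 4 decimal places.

-0.9339

S_xy = nΣxy − ΣxΣy = 14·667 − 69·172 = 9338 − 11868 = -2530
S_xx = nΣx² − (Σx)² = 14·493 − 69² = 6902 − 4761 = 2141
S_yy = nΣy² − (Σy)² = 14·2358 − 172² = 33012 − 29584 = 3428
r = S_xy / √(S_xx·S_yy) = -2530 / √(2141·3428) = -2530 / √7339348 = -2530 / 2709.1231 = -0.9339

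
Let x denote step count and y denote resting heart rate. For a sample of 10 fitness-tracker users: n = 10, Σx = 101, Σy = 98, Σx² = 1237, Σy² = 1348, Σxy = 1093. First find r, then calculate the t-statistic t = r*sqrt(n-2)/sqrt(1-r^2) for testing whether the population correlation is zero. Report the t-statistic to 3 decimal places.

Numerator: nΣxy − (Σx)(Σy) = 10·1093 − (101)(98) = 1032
Denominator: √[(nΣx²−(Σx)²)(nΣy²−(Σy)²)]
  nΣx²−(Σx)² = 10·1237 − 10201 = 2169;  nΣy²−(Σy)² = 10·1348 − 9604 = 3876
  √(2169·3876) = √8407044 = 2899.4903
r = 1032 / 2899.4903 = 0.3559
t = r·√(n−2)/√(1−r²) = 0.3559·√8 / √(1−0.126665) = 1.006637 / 0.934524 = 1.077

1.077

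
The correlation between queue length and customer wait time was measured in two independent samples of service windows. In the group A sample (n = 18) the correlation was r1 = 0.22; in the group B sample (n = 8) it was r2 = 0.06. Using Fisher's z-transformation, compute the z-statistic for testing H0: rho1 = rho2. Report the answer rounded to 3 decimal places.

z1 = atanh(0.22) = 0.223656,  z2 = atanh(0.06) = 0.060072
SE = √(1/(n1−3) + 1/(n2−3)) = √(1/15 + 1/5) = √(0.0666667 + 0.2000000) = √0.2666667 = 0.516398
z = (z1 − z2)/SE = (0.223656 − 0.060072) / 0.516398 = 0.163584 / 0.516398 = 0.317

0.317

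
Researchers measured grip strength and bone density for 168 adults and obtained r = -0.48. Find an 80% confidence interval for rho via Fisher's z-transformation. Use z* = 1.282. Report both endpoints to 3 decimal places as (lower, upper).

(-0.553, -0.400)

z_r = atanh(-0.48) = -0.522984;  SE = 1/√(n−3) = 1/√165 = 0.077850
z-limits: -0.522984 ± 1.282·0.077850 = -0.522984 ± 0.099804 = [-0.622788, -0.423180]
ρ-limits: (tanh -0.622788, tanh -0.423180) = (-0.553, -0.400)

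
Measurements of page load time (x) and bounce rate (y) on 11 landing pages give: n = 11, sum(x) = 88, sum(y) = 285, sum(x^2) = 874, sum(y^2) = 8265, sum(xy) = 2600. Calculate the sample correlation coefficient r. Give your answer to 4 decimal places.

Numerator: nΣxy − (Σx)(Σy) = 11·2600 − (88)(285) = 3520
Denominator: √[(nΣx²−(Σx)²)(nΣy²−(Σy)²)]
  nΣx²−(Σx)² = 11·874 − 7744 = 1870;  nΣy²−(Σy)² = 11·8265 − 81225 = 9690
  √(1870·9690) = √18120300 = 4256.7946
r = 3520 / 4256.7946 = 0.8269

0.8269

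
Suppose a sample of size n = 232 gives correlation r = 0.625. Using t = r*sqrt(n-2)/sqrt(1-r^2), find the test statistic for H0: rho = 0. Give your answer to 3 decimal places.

1 − r² = 1 − 0.390625 = 0.609375;  √(1−r²) = 0.780625
√(n−2) = √230 = 15.165751
t = r·√(n−2)/√(1−r²) = 0.625 · 15.165751 / 0.780625 = 12.142

12.142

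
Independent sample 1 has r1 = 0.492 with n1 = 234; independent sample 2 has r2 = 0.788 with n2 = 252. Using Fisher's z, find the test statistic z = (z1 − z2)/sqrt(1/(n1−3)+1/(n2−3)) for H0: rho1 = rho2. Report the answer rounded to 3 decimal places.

-5.774

Fisher z-transforms: z1 = atanh(0.492) = 0.538696, z2 = atanh(0.788) = 1.066133; difference d = -0.527437
Var(d) = 1/231 + 1/249 = 0.0043290 + 0.0040161 = 0.0083451
z = d/√Var(d) = -0.527437 / √0.0083451 = -0.527437 / 0.091352 = -5.774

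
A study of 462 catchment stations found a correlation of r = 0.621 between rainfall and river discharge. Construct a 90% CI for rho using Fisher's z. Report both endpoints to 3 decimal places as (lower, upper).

(0.572, 0.666)

Fisher z: z_r = atanh(r) = ½·ln((1+0.621)/(1−0.621)) = 0.726631
SE(z) = 1/√(n−3) = 1/√459 = 0.046676
90% ⇒ z* = 1.645; margin = 1.645·0.046676 = 0.076782
CI on z-scale: (0.649849, 0.803413)
Back-transform: tanh(0.649849) = 0.571568, tanh(0.803413) = 0.665941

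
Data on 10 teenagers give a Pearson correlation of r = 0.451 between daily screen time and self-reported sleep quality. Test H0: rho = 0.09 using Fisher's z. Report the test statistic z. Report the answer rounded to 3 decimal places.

1.047

z_r = atanh(0.451) = 0.485955,  z_0 = atanh(0.09) = 0.090244
SE = 1/√(n−3) = 1/√7 = 0.377964
z = (z_r − z_0)/SE = (0.485955 − 0.090244) / 0.377964 = 0.395711 / 0.377964 = 1.047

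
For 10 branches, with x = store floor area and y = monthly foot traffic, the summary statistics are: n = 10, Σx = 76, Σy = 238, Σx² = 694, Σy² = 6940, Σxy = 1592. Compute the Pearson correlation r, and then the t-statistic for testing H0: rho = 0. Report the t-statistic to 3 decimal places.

-1.925

S_xy = nΣxy − ΣxΣy = 10·1592 − 76·238 = 15920 − 18088 = -2168
S_xx = nΣx² − (Σx)² = 10·694 − 76² = 6940 − 5776 = 1164
S_yy = nΣy² − (Σy)² = 10·6940 − 238² = 69400 − 56644 = 12756
r = S_xy / √(S_xx·S_yy) = -2168 / √(1164·12756) = -2168 / √14847984 = -2168 / 3853.3082 = -0.5626
t = r·√(n−2)/√(1−r²) = -0.5626·√8 / √(1−0.316519) = -1.591273 / 0.826729 = -1.925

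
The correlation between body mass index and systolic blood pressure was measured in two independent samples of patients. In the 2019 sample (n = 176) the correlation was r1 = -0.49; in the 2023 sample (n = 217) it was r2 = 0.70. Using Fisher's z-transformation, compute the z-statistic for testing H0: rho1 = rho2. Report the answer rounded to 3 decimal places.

-13.726

Fisher z-transforms: z1 = atanh(-0.49) = -0.536060, z2 = atanh(0.70) = 0.867301; difference d = -1.403361
Var(d) = 1/173 + 1/214 = 0.0057803 + 0.0046729 = 0.0104532
z = d/√Var(d) = -1.403361 / √0.0104532 = -1.403361 / 0.102241 = -13.726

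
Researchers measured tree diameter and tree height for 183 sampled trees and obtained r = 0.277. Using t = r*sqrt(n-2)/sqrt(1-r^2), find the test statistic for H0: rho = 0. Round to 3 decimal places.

1 − r² = 1 − 0.076729 = 0.923271;  √(1−r²) = 0.960870
√(n−2) = √181 = 13.453624
t = r·√(n−2)/√(1−r²) = 0.277 · 13.453624 / 0.960870 = 3.878

3.878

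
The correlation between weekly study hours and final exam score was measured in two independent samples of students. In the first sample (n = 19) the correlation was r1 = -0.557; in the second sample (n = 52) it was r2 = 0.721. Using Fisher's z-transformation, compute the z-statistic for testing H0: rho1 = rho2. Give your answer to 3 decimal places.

z1 = atanh(-0.557) = -0.628473,  z2 = atanh(0.721) = 0.909725
SE = √(1/(n1−3) + 1/(n2−3)) = √(1/16 + 1/49) = √(0.0625000 + 0.0204082) = √0.0829082 = 0.287938
z = (z1 − z2)/SE = (-0.628473 − 0.909725) / 0.287938 = -1.538198 / 0.287938 = -5.342

-5.342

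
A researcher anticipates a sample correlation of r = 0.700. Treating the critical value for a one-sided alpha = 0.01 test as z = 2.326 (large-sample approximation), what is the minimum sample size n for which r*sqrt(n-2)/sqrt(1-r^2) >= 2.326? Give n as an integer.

8

r√(n−2)/√(1−r²) ≥ 2.326  ⇔  n−2 ≥ (2.326)²·(1−r²)/r²
(1−r²)/r² = (1−0.490000)/0.490000 = 1.0408
n ≥ 2 + 5.410276·1.0408 = 2 + 5.6310 = 7.6310
⌈7.6310⌉ = 8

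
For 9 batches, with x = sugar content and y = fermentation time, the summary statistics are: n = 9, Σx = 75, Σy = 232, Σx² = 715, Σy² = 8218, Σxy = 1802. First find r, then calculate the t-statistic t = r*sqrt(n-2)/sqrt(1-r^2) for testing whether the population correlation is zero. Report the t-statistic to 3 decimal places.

-0.810

Numerator: nΣxy − (Σx)(Σy) = 9·1802 − (75)(232) = -1182
Denominator: √[(nΣx²−(Σx)²)(nΣy²−(Σy)²)]
  nΣx²−(Σx)² = 9·715 − 5625 = 810;  nΣy²−(Σy)² = 9·8218 − 53824 = 20138
  √(810·20138) = √16311780 = 4038.7845
r = -1182 / 4038.7845 = -0.2927
t = r·√(n−2)/√(1−r²) = -0.2927·√7 / √(1−0.085673) = -0.774411 / 0.956204 = -0.810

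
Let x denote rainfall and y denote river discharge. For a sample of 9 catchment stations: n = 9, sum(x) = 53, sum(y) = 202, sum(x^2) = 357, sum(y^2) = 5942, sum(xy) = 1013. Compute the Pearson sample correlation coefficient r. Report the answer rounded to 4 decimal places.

-0.7022

Numerator: nΣxy − (Σx)(Σy) = 9·1013 − (53)(202) = -1589
Denominator: √[(nΣx²−(Σx)²)(nΣy²−(Σy)²)]
  nΣx²−(Σx)² = 9·357 − 2809 = 404;  nΣy²−(Σy)² = 9·5942 − 40804 = 12674
  √(404·12674) = √5120296 = 2262.8071
r = -1589 / 2262.8071 = -0.7022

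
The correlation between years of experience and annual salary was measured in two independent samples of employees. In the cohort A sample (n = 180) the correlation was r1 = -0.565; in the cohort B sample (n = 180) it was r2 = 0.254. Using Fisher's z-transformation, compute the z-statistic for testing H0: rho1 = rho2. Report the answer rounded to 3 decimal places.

z1 = atanh(-0.565) = -0.640148,  z2 = atanh(0.254) = 0.259684
SE = √(1/(n1−3) + 1/(n2−3)) = √(1/177 + 1/177) = √(0.0056497 + 0.0056497) = √0.0112994 = 0.106299
z = (z1 − z2)/SE = (-0.640148 − 0.259684) / 0.106299 = -0.899832 / 0.106299 = -8.465

-8.465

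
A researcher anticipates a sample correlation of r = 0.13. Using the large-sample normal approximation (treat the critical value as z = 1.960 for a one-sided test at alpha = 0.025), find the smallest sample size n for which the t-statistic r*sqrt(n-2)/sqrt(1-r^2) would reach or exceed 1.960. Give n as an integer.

226

Need r·√(n−2)/√(1−r²) ≥ 1.960
√(n−2) ≥ 1.960·√(1−0.0169) / 0.13 = 1.960·0.991514 / 0.13 = 14.9490
n−2 ≥ 223.4726  ⇒  n ≥ 225.4726
Smallest integer n = 226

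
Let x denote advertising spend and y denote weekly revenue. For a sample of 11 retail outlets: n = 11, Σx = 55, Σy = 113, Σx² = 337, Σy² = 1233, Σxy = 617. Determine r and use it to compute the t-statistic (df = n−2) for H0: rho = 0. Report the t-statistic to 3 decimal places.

S_xy = nΣxy − ΣxΣy = 11·617 − 55·113 = 6787 − 6215 = 572
S_xx = nΣx² − (Σx)² = 11·337 − 55² = 3707 − 3025 = 682
S_yy = nΣy² − (Σy)² = 11·1233 − 113² = 13563 − 12769 = 794
r = S_xy / √(S_xx·S_yy) = 572 / √(682·794) = 572 / √541508 = 572 / 735.8723 = 0.7773
t = r·√(n−2)/√(1−r²) = 0.7773·√9 / √(1−0.604195) = 2.331900 / 0.629130 = 3.707

3.707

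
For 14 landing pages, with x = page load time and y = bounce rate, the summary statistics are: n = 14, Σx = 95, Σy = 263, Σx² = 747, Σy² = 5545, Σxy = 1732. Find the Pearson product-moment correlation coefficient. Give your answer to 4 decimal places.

Numerator: nΣxy − (Σx)(Σy) = 14·1732 − (95)(263) = -737
Denominator: √[(nΣx²−(Σx)²)(nΣy²−(Σy)²)]
  nΣx²−(Σx)² = 14·747 − 9025 = 1433;  nΣy²−(Σy)² = 14·5545 − 69169 = 8461
  √(1433·8461) = √12124613 = 3482.0415
r = -737 / 3482.0415 = -0.2117

-0.2117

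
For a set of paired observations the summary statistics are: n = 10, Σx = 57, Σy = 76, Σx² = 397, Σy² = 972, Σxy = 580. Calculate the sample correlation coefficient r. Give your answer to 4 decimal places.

0.8705

Numerator: nΣxy − (Σx)(Σy) = 10·580 − (57)(76) = 1468
Denominator: √[(nΣx²−(Σx)²)(nΣy²−(Σy)²)]
  nΣx²−(Σx)² = 10·397 − 3249 = 721;  nΣy²−(Σy)² = 10·972 − 5776 = 3944
  √(721·3944) = √2843624 = 1686.3048
r = 1468 / 1686.3048 = 0.8705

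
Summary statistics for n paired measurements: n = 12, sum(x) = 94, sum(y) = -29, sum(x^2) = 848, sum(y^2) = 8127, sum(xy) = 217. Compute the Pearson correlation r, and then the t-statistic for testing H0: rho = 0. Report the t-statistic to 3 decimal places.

1.676

S_xy = nΣxy − ΣxΣy = 12·217 − 94·(-29) = 2604 − (-2726) = 5330
S_xx = nΣx² − (Σx)² = 12·848 − 94² = 10176 − 8836 = 1340
S_yy = nΣy² − (Σy)² = 12·8127 − (-29)² = 97524 − 841 = 96683
r = S_xy / √(S_xx·S_yy) = 5330 / √(1340·96683) = 5330 / √129555220 = 5330 / 11382.2326 = 0.4683
t = r·√(n−2)/√(1−r²) = 0.4683·√10 / √(1−0.219305) = 1.480895 / 0.883569 = 1.676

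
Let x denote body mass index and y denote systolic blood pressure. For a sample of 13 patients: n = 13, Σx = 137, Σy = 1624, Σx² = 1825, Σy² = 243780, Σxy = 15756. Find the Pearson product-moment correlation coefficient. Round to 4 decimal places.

-0.3440

Numerator: nΣxy − (Σx)(Σy) = 13·15756 − (137)(1624) = -17660
Denominator: √[(nΣx²−(Σx)²)(nΣy²−(Σy)²)]
  nΣx²−(Σx)² = 13·1825 − 18769 = 4956;  nΣy²−(Σy)² = 13·243780 − 2637376 = 531764
  √(4956·531764) = √2635422384 = 51336.3651
r = -17660 / 51336.3651 = -0.3440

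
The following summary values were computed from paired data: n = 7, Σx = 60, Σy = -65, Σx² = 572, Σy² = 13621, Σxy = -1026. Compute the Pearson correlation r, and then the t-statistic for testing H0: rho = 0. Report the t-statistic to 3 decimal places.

S_xy = nΣxy − ΣxΣy = 7·(-1026) − 60·(-65) = -7182 − (-3900) = -3282
S_xx = nΣx² − (Σx)² = 7·572 − 60² = 4004 − 3600 = 404
S_yy = nΣy² − (Σy)² = 7·13621 − (-65)² = 95347 − 4225 = 91122
r = S_xy / √(S_xx·S_yy) = -3282 / √(404·91122) = -3282 / √36813288 = -3282 / 6067.3955 = -0.5409
t = r·√(n−2)/√(1−r²) = -0.5409·√5 / √(1−0.292573) = -1.209489 / 0.841087 = -1.438

-1.438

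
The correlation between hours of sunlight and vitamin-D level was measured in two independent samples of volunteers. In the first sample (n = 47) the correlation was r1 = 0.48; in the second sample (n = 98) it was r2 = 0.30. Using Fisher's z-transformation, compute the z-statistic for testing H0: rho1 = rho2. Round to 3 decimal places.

z1 = atanh(0.48) = 0.522984,  z2 = atanh(0.30) = 0.309520
SE = √(1/(n1−3) + 1/(n2−3)) = √(1/44 + 1/95) = √(0.0227273 + 0.0105263) = √0.0332536 = 0.182356
z = (z1 − z2)/SE = (0.522984 − 0.309520) / 0.182356 = 0.213464 / 0.182356 = 1.171

1.171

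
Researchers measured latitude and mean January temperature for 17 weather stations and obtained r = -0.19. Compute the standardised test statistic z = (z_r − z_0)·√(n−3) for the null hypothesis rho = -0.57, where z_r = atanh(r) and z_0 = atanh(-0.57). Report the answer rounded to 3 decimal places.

1.703

z_r = atanh(-0.19) = -0.192337,  z_0 = atanh(-0.57) = -0.647523
SE = 1/√(n−3) = 1/√14 = 0.267261
z = (z_r − z_0)/SE = (-0.192337 − (-0.647523)) / 0.267261 = 0.455186 / 0.267261 = 1.703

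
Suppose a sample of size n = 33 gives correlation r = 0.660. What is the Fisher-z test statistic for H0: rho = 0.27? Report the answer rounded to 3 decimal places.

2.826

z_r = atanh(0.660) = 0.792814,  z_0 = atanh(0.27) = 0.276864
SE = 1/√(n−3) = 1/√30 = 0.182574
z = (z_r − z_0)/SE = (0.792814 − 0.276864) / 0.182574 = 0.515950 / 0.182574 = 2.826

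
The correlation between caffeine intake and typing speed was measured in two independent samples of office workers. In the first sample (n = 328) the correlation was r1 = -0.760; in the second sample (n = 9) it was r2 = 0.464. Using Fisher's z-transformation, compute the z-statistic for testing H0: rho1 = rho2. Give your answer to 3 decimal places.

z1 = atanh(-0.760) = -0.996215,  z2 = atanh(0.464) = 0.502397
SE = √(1/(n1−3) + 1/(n2−3)) = √(1/325 + 1/6) = √(0.0030769 + 0.1666667) = √0.1697436 = 0.412000
z = (z1 − z2)/SE = (-0.996215 − 0.502397) / 0.412000 = -1.498612 / 0.412000 = -3.637

-3.637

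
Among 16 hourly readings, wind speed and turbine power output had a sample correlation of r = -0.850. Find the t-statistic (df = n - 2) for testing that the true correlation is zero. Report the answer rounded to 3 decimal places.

t = r·√(n−2) / √(1−r²) with r = -0.850, n = 16
  = -0.850·√14 / √(1 − 0.722500)
  = -0.850·3.741657 / 0.526783
  = -3.180408 / 0.526783 = -6.037

-6.037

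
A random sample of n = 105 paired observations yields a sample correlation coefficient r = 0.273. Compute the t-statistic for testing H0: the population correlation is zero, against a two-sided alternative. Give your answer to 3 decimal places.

2.880

1 − r² = 1 − 0.074529 = 0.925471;  √(1−r²) = 0.962014
√(n−2) = √103 = 10.148892
t = r·√(n−2)/√(1−r²) = 0.273 · 10.148892 / 0.962014 = 2.880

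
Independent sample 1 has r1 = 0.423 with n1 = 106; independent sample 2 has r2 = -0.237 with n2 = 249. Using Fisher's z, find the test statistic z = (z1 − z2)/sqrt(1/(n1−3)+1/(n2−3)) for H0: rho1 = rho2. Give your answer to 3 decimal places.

5.904

Fisher z-transforms: z1 = atanh(0.423) = 0.451340, z2 = atanh(-0.237) = -0.241593; difference d = 0.692933
Var(d) = 1/103 + 1/246 = 0.0097087 + 0.0040650 = 0.0137737
z = d/√Var(d) = 0.692933 / √0.0137737 = 0.692933 / 0.117361 = 5.904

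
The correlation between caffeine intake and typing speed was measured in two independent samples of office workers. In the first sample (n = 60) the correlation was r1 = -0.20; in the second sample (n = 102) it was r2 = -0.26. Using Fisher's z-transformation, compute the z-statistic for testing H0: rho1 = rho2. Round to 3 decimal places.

Fisher z-transforms: z1 = atanh(-0.20) = -0.202733, z2 = atanh(-0.26) = -0.266108; difference d = 0.063375
Var(d) = 1/57 + 1/99 = 0.0175439 + 0.0101010 = 0.0276449
z = d/√Var(d) = 0.063375 / √0.0276449 = 0.063375 / 0.166268 = 0.381

0.381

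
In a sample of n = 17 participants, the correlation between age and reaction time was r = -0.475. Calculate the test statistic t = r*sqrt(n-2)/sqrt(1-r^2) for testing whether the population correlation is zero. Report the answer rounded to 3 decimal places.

-2.091

t = r·√(n−2) / √(1−r²) with r = -0.475, n = 17
  = -0.475·√15 / √(1 − 0.225625)
  = -0.475·3.872983 / 0.879986
  = -1.839667 / 0.879986 = -2.091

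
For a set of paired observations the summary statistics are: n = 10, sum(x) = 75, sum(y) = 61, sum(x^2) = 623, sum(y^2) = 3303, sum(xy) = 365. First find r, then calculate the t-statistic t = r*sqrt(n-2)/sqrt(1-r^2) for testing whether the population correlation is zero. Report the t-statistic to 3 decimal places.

-0.637

Numerator: nΣxy − (Σx)(Σy) = 10·365 − (75)(61) = -925
Denominator: √[(nΣx²−(Σx)²)(nΣy²−(Σy)²)]
  nΣx²−(Σx)² = 10·623 − 5625 = 605;  nΣy²−(Σy)² = 10·3303 − 3721 = 29309
  √(605·29309) = √17731945 = 4210.9316
r = -925 / 4210.9316 = -0.2197
t = r·√(n−2)/√(1−r²) = -0.2197·√8 / √(1−0.048268) = -0.621405 / 0.975568 = -0.637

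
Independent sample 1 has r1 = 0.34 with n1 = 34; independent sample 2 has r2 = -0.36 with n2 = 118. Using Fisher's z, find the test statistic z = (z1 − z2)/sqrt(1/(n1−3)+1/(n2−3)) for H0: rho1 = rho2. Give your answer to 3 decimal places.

3.612

z1 = atanh(0.34) = 0.354093,  z2 = atanh(-0.36) = -0.376886
SE = √(1/(n1−3) + 1/(n2−3)) = √(1/31 + 1/115) = √(0.0322581 + 0.0086957) = √0.0409538 = 0.202370
z = (z1 − z2)/SE = (0.354093 − (-0.376886)) / 0.202370 = 0.730979 / 0.202370 = 3.612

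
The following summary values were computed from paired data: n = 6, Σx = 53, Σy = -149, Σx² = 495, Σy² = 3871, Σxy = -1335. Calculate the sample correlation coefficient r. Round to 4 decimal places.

Numerator: nΣxy − (Σx)(Σy) = 6·(-1335) − (53)(-149) = -113
Denominator: √[(nΣx²−(Σx)²)(nΣy²−(Σy)²)]
  nΣx²−(Σx)² = 6·495 − 2809 = 161;  nΣy²−(Σy)² = 6·3871 − 22201 = 1025
  √(161·1025) = √165025 = 406.2327
r = -113 / 406.2327 = -0.2782

-0.2782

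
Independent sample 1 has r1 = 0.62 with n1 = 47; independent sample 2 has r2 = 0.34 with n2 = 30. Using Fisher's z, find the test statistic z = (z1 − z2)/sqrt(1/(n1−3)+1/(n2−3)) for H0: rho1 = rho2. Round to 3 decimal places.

1.517

z1 = atanh(0.62) = 0.725005,  z2 = atanh(0.34) = 0.354093
SE = √(1/(n1−3) + 1/(n2−3)) = √(1/44 + 1/27) = √(0.0227273 + 0.0370370) = √0.0597643 = 0.244467
z = (z1 − z2)/SE = (0.725005 − 0.354093) / 0.244467 = 0.370912 / 0.244467 = 1.517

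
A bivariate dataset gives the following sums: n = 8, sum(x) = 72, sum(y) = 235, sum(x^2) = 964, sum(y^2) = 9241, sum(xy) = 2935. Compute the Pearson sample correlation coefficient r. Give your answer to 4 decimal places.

0.9540

S_xy = nΣxy − ΣxΣy = 8·2935 − 72·235 = 23480 − 16920 = 6560
S_xx = nΣx² − (Σx)² = 8·964 − 72² = 7712 − 5184 = 2528
S_yy = nΣy² − (Σy)² = 8·9241 − 235² = 73928 − 55225 = 18703
r = S_xy / √(S_xx·S_yy) = 6560 / √(2528·18703) = 6560 / √47281184 = 6560 / 6876.1315 = 0.9540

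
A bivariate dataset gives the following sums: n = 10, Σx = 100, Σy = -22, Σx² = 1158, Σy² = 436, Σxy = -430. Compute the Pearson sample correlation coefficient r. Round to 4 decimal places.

Numerator: nΣxy − (Σx)(Σy) = 10·(-430) − (100)(-22) = -2100
Denominator: √[(nΣx²−(Σx)²)(nΣy²−(Σy)²)]
  nΣx²−(Σx)² = 10·1158 − 10000 = 1580;  nΣy²−(Σy)² = 10·436 − 484 = 3876
  √(1580·3876) = √6124080 = 2474.6879
r = -2100 / 2474.6879 = -0.8486

-0.8486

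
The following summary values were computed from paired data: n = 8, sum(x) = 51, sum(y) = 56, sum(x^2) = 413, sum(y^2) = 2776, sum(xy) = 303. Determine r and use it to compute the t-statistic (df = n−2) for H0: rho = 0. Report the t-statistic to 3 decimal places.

-0.291

S_xy = nΣxy − ΣxΣy = 8·303 − 51·56 = 2424 − 2856 = -432
S_xx = nΣx² − (Σx)² = 8·413 − 51² = 3304 − 2601 = 703
S_yy = nΣy² − (Σy)² = 8·2776 − 56² = 22208 − 3136 = 19072
r = S_xy / √(S_xx·S_yy) = -432 / √(703·19072) = -432 / √13407616 = -432 / 3661.6412 = -0.1180
t = r·√(n−2)/√(1−r²) = -0.1180·√6 / √(1−0.013924) = -0.289040 / 0.993014 = -0.291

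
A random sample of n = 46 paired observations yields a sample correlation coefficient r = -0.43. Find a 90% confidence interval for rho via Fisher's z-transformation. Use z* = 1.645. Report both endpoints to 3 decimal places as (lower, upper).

z_r = atanh(-0.43) = -0.459897;  SE = 1/√(n−3) = 1/√43 = 0.152499
z-limits: -0.459897 ± 1.645·0.152499 = -0.459897 ± 0.250861 = [-0.710758, -0.209036]
ρ-limits: (tanh -0.710758, tanh -0.209036) = (-0.611, -0.206)

(-0.611, -0.206)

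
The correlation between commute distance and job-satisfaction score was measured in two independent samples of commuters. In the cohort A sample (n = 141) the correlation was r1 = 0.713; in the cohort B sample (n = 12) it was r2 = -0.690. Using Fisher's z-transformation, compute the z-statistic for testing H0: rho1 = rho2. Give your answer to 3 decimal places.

z1 = atanh(0.713) = 0.893260,  z2 = atanh(-0.690) = -0.847956
SE = √(1/(n1−3) + 1/(n2−3)) = √(1/138 + 1/9) = √(0.0072464 + 0.1111111) = √0.1183575 = 0.344031
z = (z1 − z2)/SE = (0.893260 − (-0.847956)) / 0.344031 = 1.741216 / 0.344031 = 5.061

5.061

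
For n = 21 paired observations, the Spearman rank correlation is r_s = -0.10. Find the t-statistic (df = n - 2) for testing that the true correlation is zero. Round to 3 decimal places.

t = r_s·√(n−2) / √(1−r_s²) with r_s = -0.10, n = 21
  = -0.10·√19 / √(1 − 0.0100)
  = -0.10·4.358899 / 0.994987
  = -0.435890 / 0.994987 = -0.438

-0.438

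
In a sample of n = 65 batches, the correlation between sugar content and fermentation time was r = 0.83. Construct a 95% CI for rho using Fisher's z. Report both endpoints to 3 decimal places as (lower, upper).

(0.735, 0.893)

Fisher z: z_r = atanh(r) = ½·ln((1+0.83)/(1−0.83)) = 1.188136
SE(z) = 1/√(n−3) = 1/√62 = 0.127000
95% ⇒ z* = 1.960; margin = 1.960·0.127000 = 0.248920
CI on z-scale: (0.939216, 1.437056)
Back-transform: tanh(0.939216) = 0.734862, tanh(1.437056) = 0.893104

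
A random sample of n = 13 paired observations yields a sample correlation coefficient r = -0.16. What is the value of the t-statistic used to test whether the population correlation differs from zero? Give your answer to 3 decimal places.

1 − r² = 1 − 0.0256 = 0.9744;  √(1−r²) = 0.987117
√(n−2) = √11 = 3.316625
t = r·√(n−2)/√(1−r²) = -0.16 · 3.316625 / 0.987117 = -0.538

-0.538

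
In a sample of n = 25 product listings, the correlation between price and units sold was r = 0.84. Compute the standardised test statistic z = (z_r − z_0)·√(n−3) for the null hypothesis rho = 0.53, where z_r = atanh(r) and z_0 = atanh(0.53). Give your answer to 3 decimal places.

2.960

Fisher z: atanh(0.84) = 1.221174, atanh(0.53) = 0.590145
z = (z_r − z_0)·√(n−3) = (1.221174 − 0.590145)·√22 = 0.631029 · 4.690416 = 2.960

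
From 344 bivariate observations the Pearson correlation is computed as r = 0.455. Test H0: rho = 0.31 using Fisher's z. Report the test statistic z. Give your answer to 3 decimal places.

3.147

Fisher z: atanh(0.455) = 0.490988, atanh(0.31) = 0.320545
z = (z_r − z_0)·√(n−3) = (0.490988 − 0.320545)·√341 = 0.170443 · 18.466185 = 3.147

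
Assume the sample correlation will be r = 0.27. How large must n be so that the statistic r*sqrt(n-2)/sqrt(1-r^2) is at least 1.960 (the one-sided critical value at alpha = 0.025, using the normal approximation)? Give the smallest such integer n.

Need r·√(n−2)/√(1−r²) ≥ 1.960
√(n−2) ≥ 1.960·√(1−0.0729) / 0.27 = 1.960·0.962860 / 0.27 = 6.9897
n−2 ≥ 48.8559  ⇒  n ≥ 50.8559
Smallest integer n = 51

51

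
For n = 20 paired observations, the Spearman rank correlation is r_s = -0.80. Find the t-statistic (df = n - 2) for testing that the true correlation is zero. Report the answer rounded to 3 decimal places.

-5.657

t = r_s·√(n−2) / √(1−r_s²) with r_s = -0.80, n = 20
  = -0.80·√18 / √(1 − 0.6400)
  = -0.80·4.242641 / 0.600000
  = -3.394113 / 0.600000 = -5.657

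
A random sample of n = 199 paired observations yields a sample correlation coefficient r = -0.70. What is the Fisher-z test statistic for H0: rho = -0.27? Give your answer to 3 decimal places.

Fisher z: atanh(-0.70) = -0.867301, atanh(-0.27) = -0.276864
z = (z_r − z_0)·√(n−3) = (-0.867301 − (-0.276864))·√196 = -0.590437 · 14.000000 = -8.266

-8.266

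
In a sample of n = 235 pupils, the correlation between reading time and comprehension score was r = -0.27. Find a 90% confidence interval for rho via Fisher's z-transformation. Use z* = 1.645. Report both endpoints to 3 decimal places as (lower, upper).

z_r = atanh(-0.27) = -0.276864;  SE = 1/√(n−3) = 1/√232 = 0.065653
z-limits: -0.276864 ± 1.645·0.065653 = -0.276864 ± 0.107999 = [-0.384863, -0.168865]
ρ-limits: (tanh -0.384863, tanh -0.168865) = (-0.367, -0.167)

(-0.367, -0.167)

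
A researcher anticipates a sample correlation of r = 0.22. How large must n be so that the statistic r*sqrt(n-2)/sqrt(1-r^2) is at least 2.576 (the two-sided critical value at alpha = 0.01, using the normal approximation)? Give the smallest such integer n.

133

r√(n−2)/√(1−r²) ≥ 2.576  ⇔  n−2 ≥ (2.576)²·(1−r²)/r²
(1−r²)/r² = (1−0.0484)/0.0484 = 19.6612
n ≥ 2 + 6.635776·19.6612 = 2 + 130.4673 = 132.4673
⌈132.4673⌉ = 133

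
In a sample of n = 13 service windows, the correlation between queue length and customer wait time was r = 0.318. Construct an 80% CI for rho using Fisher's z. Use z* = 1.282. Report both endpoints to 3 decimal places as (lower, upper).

(-0.076, 0.626)

Fisher z: z_r = atanh(r) = ½·ln((1+0.318)/(1−0.318)) = 0.329421
SE(z) = 1/√(n−3) = 1/√10 = 0.316228
80% ⇒ z* = 1.282; margin = 1.282·0.316228 = 0.405404
CI on z-scale: (-0.075983, 0.734825)
Back-transform: tanh(-0.075983) = -0.075837, tanh(0.734825) = 0.626008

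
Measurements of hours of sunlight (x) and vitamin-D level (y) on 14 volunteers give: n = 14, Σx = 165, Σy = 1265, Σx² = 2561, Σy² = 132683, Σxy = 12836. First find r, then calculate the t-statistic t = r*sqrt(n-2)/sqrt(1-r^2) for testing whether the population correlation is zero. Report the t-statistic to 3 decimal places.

Numerator: nΣxy − (Σx)(Σy) = 14·12836 − (165)(1265) = -29021
Denominator: √[(nΣx²−(Σx)²)(nΣy²−(Σy)²)]
  nΣx²−(Σx)² = 14·2561 − 27225 = 8629;  nΣy²−(Σy)² = 14·132683 − 1600225 = 257337
  √(8629·257337) = √2220560973 = 47122.8286
r = -29021 / 47122.8286 = -0.6159
t = r·√(n−2)/√(1−r²) = -0.6159·√12 / √(1−0.379333) = -2.133540 / 0.787824 = -2.708

-2.708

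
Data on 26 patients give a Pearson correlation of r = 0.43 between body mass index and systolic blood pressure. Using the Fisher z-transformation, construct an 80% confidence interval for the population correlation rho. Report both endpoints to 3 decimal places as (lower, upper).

(0.190, 0.621)

Fisher z: z_r = atanh(r) = ½·ln((1+0.43)/(1−0.43)) = 0.459897
SE(z) = 1/√(n−3) = 1/√23 = 0.208514
80% ⇒ z* = 1.282; margin = 1.282·0.208514 = 0.267315
CI on z-scale: (0.192582, 0.727212)
Back-transform: tanh(0.192582) = 0.190236, tanh(0.727212) = 0.621357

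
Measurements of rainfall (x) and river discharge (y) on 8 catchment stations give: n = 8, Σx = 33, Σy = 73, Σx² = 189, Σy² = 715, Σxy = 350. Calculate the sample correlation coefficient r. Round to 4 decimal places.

S_xy = nΣxy − ΣxΣy = 8·350 − 33·73 = 2800 − 2409 = 391
S_xx = nΣx² − (Σx)² = 8·189 − 33² = 1512 − 1089 = 423
S_yy = nΣy² − (Σy)² = 8·715 − 73² = 5720 − 5329 = 391
r = S_xy / √(S_xx·S_yy) = 391 / √(423·391) = 391 / √165393 = 391 / 406.6854 = 0.9614

0.9614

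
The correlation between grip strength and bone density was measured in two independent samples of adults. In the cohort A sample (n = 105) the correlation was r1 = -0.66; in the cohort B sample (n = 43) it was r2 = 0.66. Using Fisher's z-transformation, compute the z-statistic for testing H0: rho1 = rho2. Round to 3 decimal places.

-8.499

z1 = atanh(-0.66) = -0.792814,  z2 = atanh(0.66) = 0.792814
SE = √(1/(n1−3) + 1/(n2−3)) = √(1/102 + 1/40) = √(0.0098039 + 0.0250000) = √0.0348039 = 0.186558
z = (z1 − z2)/SE = (-0.792814 − 0.792814) / 0.186558 = -1.585628 / 0.186558 = -8.499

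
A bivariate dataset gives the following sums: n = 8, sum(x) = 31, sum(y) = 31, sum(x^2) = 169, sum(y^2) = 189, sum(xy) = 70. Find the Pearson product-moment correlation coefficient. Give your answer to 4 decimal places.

Numerator: nΣxy − (Σx)(Σy) = 8·70 − (31)(31) = -401
Denominator: √[(nΣx²−(Σx)²)(nΣy²−(Σy)²)]
  nΣx²−(Σx)² = 8·169 − 961 = 391;  nΣy²−(Σy)² = 8·189 − 961 = 551
  √(391·551) = √215441 = 464.1562
r = -401 / 464.1562 = -0.8639

-0.8639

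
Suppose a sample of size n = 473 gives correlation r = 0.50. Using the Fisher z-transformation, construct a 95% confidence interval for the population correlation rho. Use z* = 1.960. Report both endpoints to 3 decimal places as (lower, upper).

Fisher z: z_r = atanh(r) = ½·ln((1+0.50)/(1−0.50)) = 0.549306
SE(z) = 1/√(n−3) = 1/√470 = 0.046127
95% ⇒ z* = 1.960; margin = 1.960·0.046127 = 0.090409
CI on z-scale: (0.458897, 0.639715)
Back-transform: tanh(0.458897) = 0.429185, tanh(0.639715) = 0.564705

(0.429, 0.565)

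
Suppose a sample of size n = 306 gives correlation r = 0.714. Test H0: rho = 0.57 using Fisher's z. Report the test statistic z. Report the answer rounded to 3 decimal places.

z_r = atanh(0.714) = 0.895297,  z_0 = atanh(0.57) = 0.647523
SE = 1/√(n−3) = 1/√303 = 0.057448
z = (z_r − z_0)/SE = (0.895297 − 0.647523) / 0.057448 = 0.247774 / 0.057448 = 4.313

4.313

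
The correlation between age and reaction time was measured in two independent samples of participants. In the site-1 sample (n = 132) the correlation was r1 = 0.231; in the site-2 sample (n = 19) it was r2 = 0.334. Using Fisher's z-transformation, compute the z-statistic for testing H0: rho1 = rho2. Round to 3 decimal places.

-0.423

z1 = atanh(0.231) = 0.235246,  z2 = atanh(0.334) = 0.347324
SE = √(1/(n1−3) + 1/(n2−3)) = √(1/129 + 1/16) = √(0.0077519 + 0.0625000) = √0.0702519 = 0.265051
z = (z1 − z2)/SE = (0.235246 − 0.347324) / 0.265051 = -0.112078 / 0.265051 = -0.423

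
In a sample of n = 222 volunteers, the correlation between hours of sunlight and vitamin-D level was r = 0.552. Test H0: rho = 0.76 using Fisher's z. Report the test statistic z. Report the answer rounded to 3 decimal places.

-5.549

Fisher z: atanh(0.552) = 0.621253, atanh(0.76) = 0.996215
z = (z_r − z_0)·√(n−3) = (0.621253 − 0.996215)·√219 = -0.374962 · 14.798649 = -5.549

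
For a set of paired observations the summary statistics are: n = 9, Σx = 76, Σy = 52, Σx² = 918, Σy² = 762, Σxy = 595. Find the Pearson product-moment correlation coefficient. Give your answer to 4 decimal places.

0.4366

Numerator: nΣxy − (Σx)(Σy) = 9·595 − (76)(52) = 1403
Denominator: √[(nΣx²−(Σx)²)(nΣy²−(Σy)²)]
  nΣx²−(Σx)² = 9·918 − 5776 = 2486;  nΣy²−(Σy)² = 9·762 − 2704 = 4154
  √(2486·4154) = √10326844 = 3213.5407
r = 1403 / 3213.5407 = 0.4366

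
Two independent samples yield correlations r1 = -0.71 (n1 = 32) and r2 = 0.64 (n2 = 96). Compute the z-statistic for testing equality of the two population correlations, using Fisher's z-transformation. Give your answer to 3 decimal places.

-7.736

z1 = atanh(-0.71) = -0.887184,  z2 = atanh(0.64) = 0.758174
SE = √(1/(n1−3) + 1/(n2−3)) = √(1/29 + 1/93) = √(0.0344828 + 0.0107527) = √0.0452355 = 0.212686
z = (z1 − z2)/SE = (-0.887184 − 0.758174) / 0.212686 = -1.645358 / 0.212686 = -7.736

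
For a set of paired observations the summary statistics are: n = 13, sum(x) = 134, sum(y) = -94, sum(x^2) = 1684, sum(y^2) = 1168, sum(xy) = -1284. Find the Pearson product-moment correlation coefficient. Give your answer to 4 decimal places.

S_xy = nΣxy − ΣxΣy = 13·(-1284) − 134·(-94) = -16692 − (-12596) = -4096
S_xx = nΣx² − (Σx)² = 13·1684 − 134² = 21892 − 17956 = 3936
S_yy = nΣy² − (Σy)² = 13·1168 − (-94)² = 15184 − 8836 = 6348
r = S_xy / √(S_xx·S_yy) = -4096 / √(3936·6348) = -4096 / √24985728 = -4096 / 4998.5726 = -0.8194

-0.8194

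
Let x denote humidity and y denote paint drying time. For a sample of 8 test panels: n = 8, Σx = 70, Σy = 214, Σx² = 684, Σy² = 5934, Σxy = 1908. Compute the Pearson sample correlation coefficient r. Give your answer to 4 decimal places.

Numerator: nΣxy − (Σx)(Σy) = 8·1908 − (70)(214) = 284
Denominator: √[(nΣx²−(Σx)²)(nΣy²−(Σy)²)]
  nΣx²−(Σx)² = 8·684 − 4900 = 572;  nΣy²−(Σy)² = 8·5934 − 45796 = 1676
  √(572·1676) = √958672 = 979.1180
r = 284 / 979.1180 = 0.2901

0.2901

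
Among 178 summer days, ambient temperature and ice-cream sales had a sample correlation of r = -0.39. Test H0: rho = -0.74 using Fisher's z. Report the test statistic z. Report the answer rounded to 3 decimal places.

7.126

z_r = atanh(-0.39) = -0.411800,  z_0 = atanh(-0.74) = -0.950479
SE = 1/√(n−3) = 1/√175 = 0.075593
z = (z_r − z_0)/SE = (-0.411800 − (-0.950479)) / 0.075593 = 0.538679 / 0.075593 = 7.126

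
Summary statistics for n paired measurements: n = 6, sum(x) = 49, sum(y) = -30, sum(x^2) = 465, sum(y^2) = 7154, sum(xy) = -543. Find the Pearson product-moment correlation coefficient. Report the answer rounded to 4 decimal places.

-0.4422

S_xy = nΣxy − ΣxΣy = 6·(-543) − 49·(-30) = -3258 − (-1470) = -1788
S_xx = nΣx² − (Σx)² = 6·465 − 49² = 2790 − 2401 = 389
S_yy = nΣy² − (Σy)² = 6·7154 − (-30)² = 42924 − 900 = 42024
r = S_xy / √(S_xx·S_yy) = -1788 / √(389·42024) = -1788 / √16347336 = -1788 / 4043.1839 = -0.4422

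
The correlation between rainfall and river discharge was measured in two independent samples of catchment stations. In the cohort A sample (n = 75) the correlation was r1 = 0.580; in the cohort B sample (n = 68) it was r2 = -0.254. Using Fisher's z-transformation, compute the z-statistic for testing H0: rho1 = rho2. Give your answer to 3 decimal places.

5.390

z1 = atanh(0.580) = 0.662463,  z2 = atanh(-0.254) = -0.259684
SE = √(1/(n1−3) + 1/(n2−3)) = √(1/72 + 1/65) = √(0.0138889 + 0.0153846) = √0.0292735 = 0.171095
z = (z1 − z2)/SE = (0.662463 − (-0.259684)) / 0.171095 = 0.922147 / 0.171095 = 5.390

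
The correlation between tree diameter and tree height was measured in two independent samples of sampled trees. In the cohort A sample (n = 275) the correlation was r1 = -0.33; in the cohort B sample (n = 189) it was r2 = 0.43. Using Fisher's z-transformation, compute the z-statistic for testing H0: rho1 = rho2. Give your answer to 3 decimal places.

-8.437

z1 = atanh(-0.33) = -0.342828,  z2 = atanh(0.43) = 0.459897
SE = √(1/(n1−3) + 1/(n2−3)) = √(1/272 + 1/186) = √(0.0036765 + 0.0053763) = √0.0090528 = 0.095146
z = (z1 − z2)/SE = (-0.342828 − 0.459897) / 0.095146 = -0.802725 / 0.095146 = -8.437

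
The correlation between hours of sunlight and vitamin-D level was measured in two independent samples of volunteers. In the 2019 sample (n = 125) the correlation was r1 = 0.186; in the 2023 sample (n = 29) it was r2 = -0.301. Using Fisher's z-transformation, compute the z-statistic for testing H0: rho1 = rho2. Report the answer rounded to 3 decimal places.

z1 = atanh(0.186) = 0.188191,  z2 = atanh(-0.301) = -0.310619
SE = √(1/(n1−3) + 1/(n2−3)) = √(1/122 + 1/26) = √(0.0081967 + 0.0384615) = √0.0466582 = 0.216005
z = (z1 − z2)/SE = (0.188191 − (-0.310619)) / 0.216005 = 0.498810 / 0.216005 = 2.309

2.309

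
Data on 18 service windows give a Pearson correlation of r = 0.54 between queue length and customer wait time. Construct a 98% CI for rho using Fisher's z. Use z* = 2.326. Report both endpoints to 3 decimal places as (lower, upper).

(0.004, 0.835)

Fisher z: z_r = atanh(r) = ½·ln((1+0.54)/(1−0.54)) = 0.604156
SE(z) = 1/√(n−3) = 1/√15 = 0.258199
98% ⇒ z* = 2.326; margin = 2.326·0.258199 = 0.600571
CI on z-scale: (0.003585, 1.204727)
Back-transform: tanh(0.003585) = 0.003585, tanh(1.204727) = 0.835091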